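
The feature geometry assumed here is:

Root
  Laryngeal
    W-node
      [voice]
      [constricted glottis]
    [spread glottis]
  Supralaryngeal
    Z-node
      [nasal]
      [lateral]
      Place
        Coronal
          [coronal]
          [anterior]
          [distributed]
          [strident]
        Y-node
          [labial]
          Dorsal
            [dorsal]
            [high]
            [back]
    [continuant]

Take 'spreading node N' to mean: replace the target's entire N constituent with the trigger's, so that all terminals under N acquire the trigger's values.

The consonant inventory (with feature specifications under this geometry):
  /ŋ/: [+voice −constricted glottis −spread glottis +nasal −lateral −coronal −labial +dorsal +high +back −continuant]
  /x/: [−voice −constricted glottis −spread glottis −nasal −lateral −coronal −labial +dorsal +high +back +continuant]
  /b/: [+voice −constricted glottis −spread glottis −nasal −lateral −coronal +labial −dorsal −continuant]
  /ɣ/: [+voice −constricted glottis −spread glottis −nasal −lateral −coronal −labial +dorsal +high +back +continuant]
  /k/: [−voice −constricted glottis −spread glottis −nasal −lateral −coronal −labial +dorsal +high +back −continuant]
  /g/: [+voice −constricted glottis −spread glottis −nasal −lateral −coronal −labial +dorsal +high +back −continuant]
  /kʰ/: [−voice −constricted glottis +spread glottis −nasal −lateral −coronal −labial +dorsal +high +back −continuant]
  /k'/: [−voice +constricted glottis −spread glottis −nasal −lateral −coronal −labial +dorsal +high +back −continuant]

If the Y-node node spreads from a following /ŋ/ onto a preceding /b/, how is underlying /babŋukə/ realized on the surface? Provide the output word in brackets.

The Y-node node dominates the terminals [labial], [dorsal], [high], [back].
After delinking /b/'s Y-node and linking /ŋ/'s, the affected terminals become [−labial], [+dorsal], [+high], [+back]; [voice], [constricted glottis], [spread glottis], … (outside Y-node) are retained from /b/.
The resulting bundle matches /g/ in the inventory; substituting it for /b/ gives [bagŋukə].

[bagŋukə]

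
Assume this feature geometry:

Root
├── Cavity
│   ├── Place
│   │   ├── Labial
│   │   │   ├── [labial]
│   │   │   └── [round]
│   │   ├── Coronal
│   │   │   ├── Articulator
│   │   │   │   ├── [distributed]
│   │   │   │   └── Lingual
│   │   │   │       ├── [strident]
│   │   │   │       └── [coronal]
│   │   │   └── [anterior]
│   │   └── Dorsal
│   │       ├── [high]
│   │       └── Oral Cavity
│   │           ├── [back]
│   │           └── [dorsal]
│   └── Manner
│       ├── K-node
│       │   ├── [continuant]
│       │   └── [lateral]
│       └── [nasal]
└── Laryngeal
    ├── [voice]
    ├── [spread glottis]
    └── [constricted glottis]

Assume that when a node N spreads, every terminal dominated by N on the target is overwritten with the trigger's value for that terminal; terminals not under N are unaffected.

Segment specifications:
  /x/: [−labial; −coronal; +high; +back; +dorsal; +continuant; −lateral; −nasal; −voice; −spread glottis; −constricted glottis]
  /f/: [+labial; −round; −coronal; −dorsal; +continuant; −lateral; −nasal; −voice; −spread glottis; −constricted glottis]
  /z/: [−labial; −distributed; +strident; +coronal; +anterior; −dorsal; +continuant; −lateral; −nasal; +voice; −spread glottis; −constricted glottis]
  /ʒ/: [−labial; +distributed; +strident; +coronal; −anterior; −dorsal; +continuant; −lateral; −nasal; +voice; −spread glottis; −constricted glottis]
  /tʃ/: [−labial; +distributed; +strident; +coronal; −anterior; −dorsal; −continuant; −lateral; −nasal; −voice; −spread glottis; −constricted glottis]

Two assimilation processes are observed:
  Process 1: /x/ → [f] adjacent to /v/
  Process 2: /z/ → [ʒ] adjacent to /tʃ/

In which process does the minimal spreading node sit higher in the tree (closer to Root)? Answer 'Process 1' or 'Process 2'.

Process 1 alters [labial], [round], [dorsal], [high], [back]; the lowest common ancestor is Place (depth 2 from Root).
Process 2: the features that change are [anterior], [distributed]; the minimal node is Coronal (depth 3).
Place is closer to Root than Coronal, so Process 1 spreads the higher node.

Process 1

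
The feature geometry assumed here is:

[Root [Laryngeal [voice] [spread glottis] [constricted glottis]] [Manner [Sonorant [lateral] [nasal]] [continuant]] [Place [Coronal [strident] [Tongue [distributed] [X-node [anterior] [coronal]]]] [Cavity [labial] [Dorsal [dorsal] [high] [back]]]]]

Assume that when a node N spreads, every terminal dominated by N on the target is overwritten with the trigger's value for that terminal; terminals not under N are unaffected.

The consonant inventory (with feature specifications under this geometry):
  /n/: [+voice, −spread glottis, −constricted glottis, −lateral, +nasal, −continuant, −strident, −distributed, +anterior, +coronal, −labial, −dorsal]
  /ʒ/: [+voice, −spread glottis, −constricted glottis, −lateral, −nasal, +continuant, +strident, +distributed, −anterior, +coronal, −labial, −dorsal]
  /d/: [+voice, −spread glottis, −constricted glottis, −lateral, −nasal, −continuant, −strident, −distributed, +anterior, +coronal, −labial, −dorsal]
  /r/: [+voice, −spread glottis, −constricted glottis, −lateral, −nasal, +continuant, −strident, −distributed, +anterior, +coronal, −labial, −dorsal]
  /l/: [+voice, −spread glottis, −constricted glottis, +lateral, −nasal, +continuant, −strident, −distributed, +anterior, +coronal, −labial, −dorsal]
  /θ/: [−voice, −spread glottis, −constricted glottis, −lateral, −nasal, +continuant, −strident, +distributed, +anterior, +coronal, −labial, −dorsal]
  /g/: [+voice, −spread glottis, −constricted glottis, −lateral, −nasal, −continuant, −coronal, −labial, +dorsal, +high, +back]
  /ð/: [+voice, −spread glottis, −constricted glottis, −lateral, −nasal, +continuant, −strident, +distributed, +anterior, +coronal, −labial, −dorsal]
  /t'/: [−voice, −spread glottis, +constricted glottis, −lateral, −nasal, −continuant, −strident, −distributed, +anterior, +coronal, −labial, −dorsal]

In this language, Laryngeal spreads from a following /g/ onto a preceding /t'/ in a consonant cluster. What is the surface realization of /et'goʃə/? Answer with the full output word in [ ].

[edgoʃə]

Terminals under Laryngeal in this geometry: [voice], [spread glottis], [constricted glottis].
Spreading Laryngeal from /g/ onto /t'/ replaces those values with /g/'s: [+voice], [−spread glottis], [−constricted glottis]. Features outside Laryngeal ([lateral], [nasal], [continuant], …) stay as in /t'/.
This feature bundle is that of [d], so /et'goʃə/ surfaces as [edgoʃə].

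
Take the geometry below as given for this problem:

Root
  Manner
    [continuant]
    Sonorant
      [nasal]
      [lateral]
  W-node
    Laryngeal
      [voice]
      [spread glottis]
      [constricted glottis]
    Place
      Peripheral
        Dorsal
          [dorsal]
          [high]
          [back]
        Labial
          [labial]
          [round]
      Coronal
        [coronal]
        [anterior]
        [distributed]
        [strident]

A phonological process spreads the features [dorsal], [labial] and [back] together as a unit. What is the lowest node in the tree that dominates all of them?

Peripheral

[dorsal] is immediately dominated by Dorsal.
[labial] is immediately dominated by Labial.
[back] is immediately dominated by Dorsal.
The listed terminals split across distinct daughters of Peripheral, so Peripheral itself is the smallest node containing them all.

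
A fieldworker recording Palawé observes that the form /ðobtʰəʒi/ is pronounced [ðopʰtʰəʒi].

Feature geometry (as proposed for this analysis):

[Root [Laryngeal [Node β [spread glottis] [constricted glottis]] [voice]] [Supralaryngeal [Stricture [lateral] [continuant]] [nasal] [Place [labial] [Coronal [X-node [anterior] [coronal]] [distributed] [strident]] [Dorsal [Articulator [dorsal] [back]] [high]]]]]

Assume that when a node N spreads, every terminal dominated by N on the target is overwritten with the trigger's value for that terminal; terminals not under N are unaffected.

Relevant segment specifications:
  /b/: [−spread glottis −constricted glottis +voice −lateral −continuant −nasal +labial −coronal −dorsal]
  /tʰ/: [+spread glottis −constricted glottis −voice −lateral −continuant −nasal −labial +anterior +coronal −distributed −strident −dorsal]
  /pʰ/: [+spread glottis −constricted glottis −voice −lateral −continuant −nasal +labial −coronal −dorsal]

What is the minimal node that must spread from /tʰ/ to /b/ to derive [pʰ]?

Laryngeal

Feature comparison: [voice], [spread glottis] differ between /b/ and [pʰ]; the remaining terminals match.
The smallest constituent containing every changed terminal is Laryngeal — each of its daughters lacks at least one of the affected features.
Delinking /b/'s Laryngeal and associating /tʰ/'s Laryngeal gives precisely the feature bundle of [pʰ].
Had Root spread, [coronal], [labial] would have taken /tʰ/'s values; they stay as in /b/, confirming the spreading constituent is exactly Laryngeal.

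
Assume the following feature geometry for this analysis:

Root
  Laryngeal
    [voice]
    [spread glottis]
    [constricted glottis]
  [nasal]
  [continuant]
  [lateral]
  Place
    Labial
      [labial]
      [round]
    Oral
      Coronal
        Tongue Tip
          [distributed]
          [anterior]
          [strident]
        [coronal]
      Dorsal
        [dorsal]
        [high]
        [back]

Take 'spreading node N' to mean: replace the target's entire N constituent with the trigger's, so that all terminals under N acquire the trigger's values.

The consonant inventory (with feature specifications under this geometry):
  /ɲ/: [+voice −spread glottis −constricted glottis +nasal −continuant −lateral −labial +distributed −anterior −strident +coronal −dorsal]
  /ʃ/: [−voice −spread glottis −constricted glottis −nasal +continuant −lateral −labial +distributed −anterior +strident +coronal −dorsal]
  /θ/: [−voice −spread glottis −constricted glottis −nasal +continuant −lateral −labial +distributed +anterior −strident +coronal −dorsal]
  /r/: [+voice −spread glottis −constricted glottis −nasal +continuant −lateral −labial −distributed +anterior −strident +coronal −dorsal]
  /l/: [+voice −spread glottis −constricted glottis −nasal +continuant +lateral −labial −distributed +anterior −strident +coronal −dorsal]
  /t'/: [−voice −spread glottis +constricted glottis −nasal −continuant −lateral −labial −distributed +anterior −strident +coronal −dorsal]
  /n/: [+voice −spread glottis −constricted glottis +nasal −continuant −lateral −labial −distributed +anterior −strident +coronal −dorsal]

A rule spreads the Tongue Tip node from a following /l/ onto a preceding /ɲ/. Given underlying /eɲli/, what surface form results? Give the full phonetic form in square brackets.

Tongue Tip immediately or transitively dominates [distributed], [anterior], [strident].
After delinking /ɲ/'s Tongue Tip and linking /l/'s, the affected terminals become [−distributed], [+anterior], [−strident]; [voice], [spread glottis], [constricted glottis], … (outside Tongue Tip) are retained from /ɲ/.
This feature bundle is that of [n], so /eɲli/ surfaces as [enli].

[enli]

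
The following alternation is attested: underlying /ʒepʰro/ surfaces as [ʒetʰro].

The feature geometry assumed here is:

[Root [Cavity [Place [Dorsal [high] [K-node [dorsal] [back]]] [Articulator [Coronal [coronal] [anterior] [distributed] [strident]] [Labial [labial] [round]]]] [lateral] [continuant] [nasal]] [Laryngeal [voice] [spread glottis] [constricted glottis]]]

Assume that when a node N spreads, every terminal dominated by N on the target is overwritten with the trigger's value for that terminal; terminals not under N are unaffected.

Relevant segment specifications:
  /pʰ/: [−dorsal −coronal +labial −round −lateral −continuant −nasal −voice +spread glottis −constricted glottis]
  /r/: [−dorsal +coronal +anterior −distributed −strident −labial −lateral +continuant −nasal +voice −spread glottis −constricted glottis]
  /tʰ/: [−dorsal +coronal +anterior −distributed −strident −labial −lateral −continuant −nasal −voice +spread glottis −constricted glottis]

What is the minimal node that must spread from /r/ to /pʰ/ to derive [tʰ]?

The alternation /pʰ/ → [tʰ] changes [labial], [round], [coronal], [anterior], [distributed], [strident] and nothing else.
The smallest constituent containing every changed terminal is Articulator — each of its daughters lacks at least one of the affected features.
Delinking /pʰ/'s Articulator and associating /r/'s Articulator gives precisely the feature bundle of [tʰ].
[continuant], [voice] stay as in /pʰ/ although /r/ differs there, so no node dominating them spread; among the remaining candidates Articulator is the lowest that derives the output.

Articulator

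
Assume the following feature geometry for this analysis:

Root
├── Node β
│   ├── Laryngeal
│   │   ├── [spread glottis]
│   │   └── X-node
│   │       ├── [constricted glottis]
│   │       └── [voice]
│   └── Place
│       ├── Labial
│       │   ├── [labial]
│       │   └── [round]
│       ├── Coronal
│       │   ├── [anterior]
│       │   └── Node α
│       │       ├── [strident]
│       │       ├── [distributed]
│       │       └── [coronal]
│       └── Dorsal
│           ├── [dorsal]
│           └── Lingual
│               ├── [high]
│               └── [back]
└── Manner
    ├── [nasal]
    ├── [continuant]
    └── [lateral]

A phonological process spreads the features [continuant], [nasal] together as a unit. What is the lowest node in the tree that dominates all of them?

[continuant] lies under Manner (below Manner).
[nasal]: Root / Manner / [nasal].
Manner is the lowest common ancestor — every listed feature sits under it, and no single subconstituent of Manner covers them all.

Manner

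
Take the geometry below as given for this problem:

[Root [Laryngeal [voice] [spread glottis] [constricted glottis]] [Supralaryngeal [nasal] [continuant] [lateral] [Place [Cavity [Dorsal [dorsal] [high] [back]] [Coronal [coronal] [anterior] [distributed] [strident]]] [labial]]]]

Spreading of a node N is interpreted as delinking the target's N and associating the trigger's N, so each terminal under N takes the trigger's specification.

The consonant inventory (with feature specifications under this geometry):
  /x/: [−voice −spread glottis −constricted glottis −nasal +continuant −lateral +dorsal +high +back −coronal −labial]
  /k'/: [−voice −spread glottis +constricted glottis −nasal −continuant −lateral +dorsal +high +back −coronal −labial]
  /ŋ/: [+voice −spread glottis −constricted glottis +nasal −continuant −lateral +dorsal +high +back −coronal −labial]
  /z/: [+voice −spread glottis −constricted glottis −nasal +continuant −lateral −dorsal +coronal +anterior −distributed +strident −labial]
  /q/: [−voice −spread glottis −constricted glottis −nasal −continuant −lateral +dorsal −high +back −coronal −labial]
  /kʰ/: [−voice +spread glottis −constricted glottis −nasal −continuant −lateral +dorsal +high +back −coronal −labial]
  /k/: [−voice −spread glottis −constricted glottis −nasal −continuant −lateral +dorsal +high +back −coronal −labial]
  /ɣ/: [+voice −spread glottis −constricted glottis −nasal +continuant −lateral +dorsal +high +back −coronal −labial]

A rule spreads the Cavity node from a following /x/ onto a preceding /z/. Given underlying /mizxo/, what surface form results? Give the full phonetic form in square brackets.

[miɣxo]

Cavity immediately or transitively dominates [dorsal], [high], [back], [coronal], [anterior], [distributed], [strident].
The target acquires /x/'s values for everything under Cavity — [+dorsal], [+high], [+back], [−coronal] — while keeping its own [voice], [spread glottis], [constricted glottis], ….
Among the inventory, only /ɣ/ has exactly this specification, giving the surface form [miɣxo].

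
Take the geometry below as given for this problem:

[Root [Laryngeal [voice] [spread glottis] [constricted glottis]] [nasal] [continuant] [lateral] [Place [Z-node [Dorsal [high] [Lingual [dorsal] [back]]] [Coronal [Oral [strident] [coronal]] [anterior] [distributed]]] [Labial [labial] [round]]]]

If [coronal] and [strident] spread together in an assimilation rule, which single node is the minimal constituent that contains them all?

[coronal]: Root ▹ Place ▹ Z-node ▹ Coronal ▹ Oral ▹ [coronal].
[strident]: Root ▹ Place ▹ Z-node ▹ Coronal ▹ Oral ▹ [strident].
The listed terminals split across distinct daughters of Oral, so Oral itself is the smallest node containing them all.

Oral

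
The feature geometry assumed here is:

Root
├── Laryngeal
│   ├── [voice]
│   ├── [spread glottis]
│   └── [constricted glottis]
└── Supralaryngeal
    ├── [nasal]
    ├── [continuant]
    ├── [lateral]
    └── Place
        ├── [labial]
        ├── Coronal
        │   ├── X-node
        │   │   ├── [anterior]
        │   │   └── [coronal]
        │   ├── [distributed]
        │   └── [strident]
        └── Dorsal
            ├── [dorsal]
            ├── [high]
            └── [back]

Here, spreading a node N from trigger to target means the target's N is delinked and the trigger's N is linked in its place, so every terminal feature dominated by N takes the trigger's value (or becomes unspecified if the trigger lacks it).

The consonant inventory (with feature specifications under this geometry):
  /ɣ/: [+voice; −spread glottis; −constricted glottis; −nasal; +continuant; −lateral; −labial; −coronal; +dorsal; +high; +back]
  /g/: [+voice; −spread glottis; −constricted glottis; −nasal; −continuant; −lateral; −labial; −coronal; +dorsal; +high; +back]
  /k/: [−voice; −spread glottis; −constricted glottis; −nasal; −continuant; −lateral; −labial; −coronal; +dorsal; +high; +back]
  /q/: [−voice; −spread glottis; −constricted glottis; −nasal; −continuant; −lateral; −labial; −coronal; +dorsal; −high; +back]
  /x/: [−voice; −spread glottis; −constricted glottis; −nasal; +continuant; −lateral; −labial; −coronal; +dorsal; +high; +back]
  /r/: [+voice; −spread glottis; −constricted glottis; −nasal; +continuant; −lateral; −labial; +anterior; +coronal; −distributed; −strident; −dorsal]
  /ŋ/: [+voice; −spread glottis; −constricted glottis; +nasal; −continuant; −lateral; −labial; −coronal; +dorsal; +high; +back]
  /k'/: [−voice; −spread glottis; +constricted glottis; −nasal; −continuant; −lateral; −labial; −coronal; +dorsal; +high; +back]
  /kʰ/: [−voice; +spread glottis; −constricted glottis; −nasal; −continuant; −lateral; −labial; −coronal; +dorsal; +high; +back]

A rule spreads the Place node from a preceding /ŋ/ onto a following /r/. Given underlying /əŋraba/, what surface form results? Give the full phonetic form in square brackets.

[əŋɣaba]

Terminals under Place in this geometry: [labial], [anterior], [coronal], [distributed], [strident], [dorsal], [high], [back].
After delinking /r/'s Place and linking /ŋ/'s, the affected terminals become [−labial], [−coronal], [+dorsal], [+high], [+back]; [voice], [spread glottis], [constricted glottis], … (outside Place) are retained from /r/.
This feature bundle is that of [ɣ], so /əŋraba/ surfaces as [əŋɣaba].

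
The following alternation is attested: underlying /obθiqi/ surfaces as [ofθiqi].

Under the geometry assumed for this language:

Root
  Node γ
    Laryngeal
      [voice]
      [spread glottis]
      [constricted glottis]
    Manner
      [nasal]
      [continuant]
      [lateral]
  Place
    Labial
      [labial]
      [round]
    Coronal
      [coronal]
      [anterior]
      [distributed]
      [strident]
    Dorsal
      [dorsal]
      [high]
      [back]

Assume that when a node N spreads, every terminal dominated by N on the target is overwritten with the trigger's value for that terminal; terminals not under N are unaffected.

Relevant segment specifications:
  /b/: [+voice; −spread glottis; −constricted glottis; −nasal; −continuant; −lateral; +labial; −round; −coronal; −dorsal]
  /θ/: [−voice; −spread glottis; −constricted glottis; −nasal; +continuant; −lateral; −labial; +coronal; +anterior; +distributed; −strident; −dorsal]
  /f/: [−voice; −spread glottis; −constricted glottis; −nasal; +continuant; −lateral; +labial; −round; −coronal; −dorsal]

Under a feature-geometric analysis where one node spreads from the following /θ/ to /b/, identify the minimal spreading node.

Node γ

The alternation /b/ → [f] changes [voice], [continuant] and nothing else.
These terminals are all dominated by Node γ, and no proper subconstituent of Node γ covers them all; Node γ is their lowest common ancestor.
Spreading Node γ from /θ/ overwrites each of those terminals with /θ/'s values, yielding exactly [f].
Had Root spread, [labial], [coronal] would have taken /θ/'s values; they stay as in /b/, confirming the spreading constituent is exactly Node γ.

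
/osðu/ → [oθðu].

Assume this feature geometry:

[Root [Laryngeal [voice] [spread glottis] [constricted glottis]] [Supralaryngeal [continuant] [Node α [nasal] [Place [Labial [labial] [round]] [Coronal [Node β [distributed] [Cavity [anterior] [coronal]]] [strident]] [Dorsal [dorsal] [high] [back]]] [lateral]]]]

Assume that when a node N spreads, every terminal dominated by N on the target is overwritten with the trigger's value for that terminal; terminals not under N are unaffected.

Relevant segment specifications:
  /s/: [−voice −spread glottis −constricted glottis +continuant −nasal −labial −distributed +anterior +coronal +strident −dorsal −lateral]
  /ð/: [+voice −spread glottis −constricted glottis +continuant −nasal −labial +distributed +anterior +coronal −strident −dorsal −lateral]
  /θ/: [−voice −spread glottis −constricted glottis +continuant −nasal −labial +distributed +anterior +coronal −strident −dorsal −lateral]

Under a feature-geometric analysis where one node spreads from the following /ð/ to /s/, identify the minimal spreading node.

Coronal

/s/ and [θ] differ in [distributed], [strident]; every other specified feature is identical.
In this geometry the lowest node dominating all of them is Coronal: every daughter of Coronal dominates only a proper subset, so no lower node suffices.
Delinking /s/'s Coronal and associating /ð/'s Coronal gives precisely the feature bundle of [θ].
[voice], a feature on which the two segments disagree outside Coronal, is unchanged — nothing dominating it spread, and Coronal is the minimal sufficient constituent.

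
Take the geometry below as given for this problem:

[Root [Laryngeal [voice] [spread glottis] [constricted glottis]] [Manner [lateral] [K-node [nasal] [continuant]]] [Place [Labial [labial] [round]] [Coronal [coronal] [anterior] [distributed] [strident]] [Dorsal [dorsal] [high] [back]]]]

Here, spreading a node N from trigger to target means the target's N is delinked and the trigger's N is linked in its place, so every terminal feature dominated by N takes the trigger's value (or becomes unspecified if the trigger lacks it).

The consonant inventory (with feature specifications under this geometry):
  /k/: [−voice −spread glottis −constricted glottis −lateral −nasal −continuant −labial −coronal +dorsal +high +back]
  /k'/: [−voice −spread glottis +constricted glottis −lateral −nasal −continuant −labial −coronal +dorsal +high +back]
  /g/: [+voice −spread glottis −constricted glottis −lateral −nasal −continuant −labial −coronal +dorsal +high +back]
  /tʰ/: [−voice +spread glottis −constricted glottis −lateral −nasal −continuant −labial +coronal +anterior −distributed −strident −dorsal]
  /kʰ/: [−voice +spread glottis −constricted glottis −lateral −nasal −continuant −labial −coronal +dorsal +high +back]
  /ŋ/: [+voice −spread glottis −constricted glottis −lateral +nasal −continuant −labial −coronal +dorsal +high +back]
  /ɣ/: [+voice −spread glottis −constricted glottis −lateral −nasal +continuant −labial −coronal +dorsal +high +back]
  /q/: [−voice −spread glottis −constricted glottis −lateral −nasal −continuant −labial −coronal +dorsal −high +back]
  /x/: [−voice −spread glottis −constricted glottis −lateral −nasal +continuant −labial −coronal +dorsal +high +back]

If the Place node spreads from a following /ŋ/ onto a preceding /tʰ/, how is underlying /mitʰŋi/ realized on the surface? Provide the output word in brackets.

Place immediately or transitively dominates [labial], [round], [coronal], [anterior], [distributed], [strident], [dorsal], [high], [back].
The target acquires /ŋ/'s values for everything under Place — [−labial], [−coronal], [+dorsal], [+high], [+back] — while keeping its own [voice], [spread glottis], [constricted glottis], ….
Among the inventory, only /kʰ/ has exactly this specification, giving the surface form [mikʰŋi].

[mikʰŋi]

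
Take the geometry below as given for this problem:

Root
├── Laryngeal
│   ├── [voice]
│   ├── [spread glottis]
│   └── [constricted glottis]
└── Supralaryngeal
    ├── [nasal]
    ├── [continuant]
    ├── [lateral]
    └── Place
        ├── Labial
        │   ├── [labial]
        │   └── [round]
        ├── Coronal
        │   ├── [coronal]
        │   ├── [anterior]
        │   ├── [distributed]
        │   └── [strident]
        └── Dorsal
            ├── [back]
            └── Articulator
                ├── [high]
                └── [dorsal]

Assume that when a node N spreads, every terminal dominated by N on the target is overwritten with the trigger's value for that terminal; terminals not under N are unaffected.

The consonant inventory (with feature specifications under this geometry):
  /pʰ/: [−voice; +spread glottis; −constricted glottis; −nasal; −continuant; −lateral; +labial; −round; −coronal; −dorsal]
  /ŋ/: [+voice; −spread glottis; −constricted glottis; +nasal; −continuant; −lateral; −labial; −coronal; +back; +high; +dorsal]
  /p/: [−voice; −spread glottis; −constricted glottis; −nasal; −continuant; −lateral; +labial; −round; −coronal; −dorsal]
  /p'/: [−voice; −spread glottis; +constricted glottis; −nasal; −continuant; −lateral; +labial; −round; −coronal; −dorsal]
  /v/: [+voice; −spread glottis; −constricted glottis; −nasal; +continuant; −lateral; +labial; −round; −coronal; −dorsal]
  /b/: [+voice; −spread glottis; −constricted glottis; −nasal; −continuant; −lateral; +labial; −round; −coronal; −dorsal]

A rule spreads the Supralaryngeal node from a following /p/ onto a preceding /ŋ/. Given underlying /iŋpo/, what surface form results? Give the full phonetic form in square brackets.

Supralaryngeal immediately or transitively dominates [nasal], [continuant], [lateral], [labial], [round], [coronal], [anterior], [distributed], [strident], [back], [high], [dorsal].
Spreading Supralaryngeal from /p/ onto /ŋ/ replaces those values with /p/'s: [−nasal], [−continuant], [−lateral], [+labial], [−round], [−coronal], [−dorsal]. Features outside Supralaryngeal ([voice], [spread glottis], [constricted glottis]) stay as in /ŋ/.
The resulting bundle matches /b/ in the inventory; substituting it for /ŋ/ gives [ibpo].

[ibpo]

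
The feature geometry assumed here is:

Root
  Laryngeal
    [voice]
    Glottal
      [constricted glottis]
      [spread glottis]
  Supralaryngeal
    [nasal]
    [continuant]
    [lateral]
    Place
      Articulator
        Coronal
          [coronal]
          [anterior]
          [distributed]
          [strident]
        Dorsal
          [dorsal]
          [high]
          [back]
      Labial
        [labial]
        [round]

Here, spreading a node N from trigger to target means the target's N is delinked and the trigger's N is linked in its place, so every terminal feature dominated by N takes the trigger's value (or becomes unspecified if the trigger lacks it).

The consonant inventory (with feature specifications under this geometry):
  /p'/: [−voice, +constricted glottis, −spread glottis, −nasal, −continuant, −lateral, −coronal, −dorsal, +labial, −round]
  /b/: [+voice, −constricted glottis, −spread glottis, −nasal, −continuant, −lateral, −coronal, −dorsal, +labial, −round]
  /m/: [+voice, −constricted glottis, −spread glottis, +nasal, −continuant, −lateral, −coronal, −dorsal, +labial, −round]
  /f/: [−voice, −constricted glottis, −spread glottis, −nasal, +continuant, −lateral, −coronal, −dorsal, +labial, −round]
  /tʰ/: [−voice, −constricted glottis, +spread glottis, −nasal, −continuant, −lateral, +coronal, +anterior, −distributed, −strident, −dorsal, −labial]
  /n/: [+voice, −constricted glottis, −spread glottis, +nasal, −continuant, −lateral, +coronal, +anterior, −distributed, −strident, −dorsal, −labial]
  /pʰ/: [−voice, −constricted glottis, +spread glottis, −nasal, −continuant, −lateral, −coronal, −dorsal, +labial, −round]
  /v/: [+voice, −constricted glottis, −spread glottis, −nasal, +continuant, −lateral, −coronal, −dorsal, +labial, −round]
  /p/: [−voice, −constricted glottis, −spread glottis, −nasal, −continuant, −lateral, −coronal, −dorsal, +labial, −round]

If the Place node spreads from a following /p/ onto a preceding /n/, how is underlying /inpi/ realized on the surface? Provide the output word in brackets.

[impi]

Place immediately or transitively dominates [coronal], [anterior], [distributed], [strident], [dorsal], [high], [back], [labial], [round].
Spreading Place from /p/ onto /n/ replaces those values with /p/'s: [−coronal], [−dorsal], [+labial], [−round]. Features outside Place ([voice], [constricted glottis], [spread glottis], …) stay as in /n/.
This feature bundle is that of [m], so /inpi/ surfaces as [impi].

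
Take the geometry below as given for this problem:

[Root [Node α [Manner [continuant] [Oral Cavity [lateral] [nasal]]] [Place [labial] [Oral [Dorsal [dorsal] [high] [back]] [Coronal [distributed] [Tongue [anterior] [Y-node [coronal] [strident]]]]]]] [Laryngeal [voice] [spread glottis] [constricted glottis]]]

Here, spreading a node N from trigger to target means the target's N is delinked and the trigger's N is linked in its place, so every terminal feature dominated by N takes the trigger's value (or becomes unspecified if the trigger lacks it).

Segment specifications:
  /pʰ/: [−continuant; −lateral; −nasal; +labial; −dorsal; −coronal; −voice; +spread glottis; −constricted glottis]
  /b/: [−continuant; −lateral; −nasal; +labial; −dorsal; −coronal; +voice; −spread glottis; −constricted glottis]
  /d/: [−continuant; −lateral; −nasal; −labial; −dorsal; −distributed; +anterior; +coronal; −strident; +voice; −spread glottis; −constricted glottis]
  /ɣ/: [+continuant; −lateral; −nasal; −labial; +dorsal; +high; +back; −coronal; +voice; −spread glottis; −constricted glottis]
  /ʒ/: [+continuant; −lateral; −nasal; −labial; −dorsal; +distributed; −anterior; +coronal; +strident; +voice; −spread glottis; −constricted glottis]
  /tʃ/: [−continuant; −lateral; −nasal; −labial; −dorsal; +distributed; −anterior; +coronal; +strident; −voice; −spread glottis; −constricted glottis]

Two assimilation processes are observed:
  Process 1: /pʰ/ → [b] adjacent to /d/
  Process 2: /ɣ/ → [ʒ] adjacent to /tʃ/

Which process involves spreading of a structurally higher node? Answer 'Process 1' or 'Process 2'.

Process 1

Process 1: the features that change are [voice], [spread glottis]; the minimal node is Laryngeal (depth 1).
Process 2 alters [coronal], [anterior], [distributed], [strident], [dorsal], [high], [back]; the lowest common ancestor is Oral (depth 3 from Root).
Depth 1 < depth 3; Process 1 involves the structurally higher constituent Laryngeal.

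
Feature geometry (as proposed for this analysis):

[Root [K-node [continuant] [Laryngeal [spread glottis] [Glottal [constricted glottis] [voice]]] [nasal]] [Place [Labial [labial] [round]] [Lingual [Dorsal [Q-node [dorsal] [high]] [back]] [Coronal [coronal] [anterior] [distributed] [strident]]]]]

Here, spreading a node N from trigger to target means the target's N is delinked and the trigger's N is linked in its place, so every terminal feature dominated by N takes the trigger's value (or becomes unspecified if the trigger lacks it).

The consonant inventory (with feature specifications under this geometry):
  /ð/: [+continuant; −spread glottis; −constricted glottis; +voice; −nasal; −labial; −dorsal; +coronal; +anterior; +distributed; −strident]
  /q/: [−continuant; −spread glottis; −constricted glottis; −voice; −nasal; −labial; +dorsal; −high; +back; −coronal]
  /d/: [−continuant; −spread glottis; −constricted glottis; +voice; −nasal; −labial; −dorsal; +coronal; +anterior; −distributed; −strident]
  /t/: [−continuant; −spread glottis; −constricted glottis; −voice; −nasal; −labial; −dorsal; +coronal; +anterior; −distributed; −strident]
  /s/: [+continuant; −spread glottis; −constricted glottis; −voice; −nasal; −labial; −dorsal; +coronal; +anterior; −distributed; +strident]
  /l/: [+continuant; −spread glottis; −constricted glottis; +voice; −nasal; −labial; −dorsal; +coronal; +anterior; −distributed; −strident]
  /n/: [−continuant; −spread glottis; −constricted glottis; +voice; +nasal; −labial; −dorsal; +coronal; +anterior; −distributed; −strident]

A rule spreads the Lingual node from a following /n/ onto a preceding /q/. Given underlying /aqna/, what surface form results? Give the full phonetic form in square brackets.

The Lingual node dominates the terminals [dorsal], [high], [back], [coronal], [anterior], [distributed], [strident].
Spreading Lingual from /n/ onto /q/ replaces those values with /n/'s: [−dorsal], [+coronal], [+anterior], [−distributed], [−strident]. Features outside Lingual ([continuant], [spread glottis], [constricted glottis], …) stay as in /q/.
Among the inventory, only /t/ has exactly this specification, giving the surface form [atna].

[atna]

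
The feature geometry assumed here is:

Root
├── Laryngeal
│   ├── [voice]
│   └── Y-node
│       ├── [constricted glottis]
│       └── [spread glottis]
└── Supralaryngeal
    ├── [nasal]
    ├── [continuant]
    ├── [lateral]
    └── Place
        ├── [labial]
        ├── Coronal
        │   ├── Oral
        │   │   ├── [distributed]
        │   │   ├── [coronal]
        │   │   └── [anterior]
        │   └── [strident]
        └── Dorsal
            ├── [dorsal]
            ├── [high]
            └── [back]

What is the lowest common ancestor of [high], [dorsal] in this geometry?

Dorsal

[high]: Root → Supralaryngeal → Place → Dorsal → [high].
[dorsal]: Root → Supralaryngeal → Place → Dorsal → [dorsal].
The lowest node appearing on every path is Dorsal; each proper daughter of Dorsal fails to dominate at least one of the listed features.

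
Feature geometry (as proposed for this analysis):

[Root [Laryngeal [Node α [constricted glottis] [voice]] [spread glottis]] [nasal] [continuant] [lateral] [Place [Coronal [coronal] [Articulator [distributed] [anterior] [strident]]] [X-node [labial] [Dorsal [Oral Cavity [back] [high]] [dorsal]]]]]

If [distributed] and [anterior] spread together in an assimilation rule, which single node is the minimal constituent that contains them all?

[distributed]: Root / Place / Coronal / Articulator / [distributed].
[anterior] lies under Articulator (below Place).
The listed terminals split across distinct daughters of Articulator, so Articulator itself is the smallest node containing them all.

Articulator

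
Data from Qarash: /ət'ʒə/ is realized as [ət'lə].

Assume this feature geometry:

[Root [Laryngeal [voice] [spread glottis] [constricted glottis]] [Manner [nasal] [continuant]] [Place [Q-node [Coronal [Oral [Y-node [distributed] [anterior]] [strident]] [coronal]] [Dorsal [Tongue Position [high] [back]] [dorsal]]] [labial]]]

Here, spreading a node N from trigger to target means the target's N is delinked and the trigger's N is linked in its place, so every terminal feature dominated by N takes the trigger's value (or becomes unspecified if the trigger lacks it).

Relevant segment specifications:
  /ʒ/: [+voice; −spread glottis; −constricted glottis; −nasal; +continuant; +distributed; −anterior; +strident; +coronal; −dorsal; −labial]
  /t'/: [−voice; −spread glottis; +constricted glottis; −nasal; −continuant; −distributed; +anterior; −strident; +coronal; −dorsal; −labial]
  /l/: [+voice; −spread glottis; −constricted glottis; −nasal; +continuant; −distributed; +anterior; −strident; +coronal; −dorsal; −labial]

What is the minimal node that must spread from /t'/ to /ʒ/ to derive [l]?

The alternation /ʒ/ → [l] changes [anterior], [distributed], [strident] and nothing else.
The smallest constituent containing every changed terminal is Oral — each of its daughters lacks at least one of the affected features.
Spreading Oral from /t'/ overwrites each of those terminals with /t'/'s values, yielding exactly [l].
[continuant], [voice] stay as in /ʒ/ although /t'/ differs there, so no node dominating them spread; among the remaining candidates Oral is the lowest that derives the output.

Oral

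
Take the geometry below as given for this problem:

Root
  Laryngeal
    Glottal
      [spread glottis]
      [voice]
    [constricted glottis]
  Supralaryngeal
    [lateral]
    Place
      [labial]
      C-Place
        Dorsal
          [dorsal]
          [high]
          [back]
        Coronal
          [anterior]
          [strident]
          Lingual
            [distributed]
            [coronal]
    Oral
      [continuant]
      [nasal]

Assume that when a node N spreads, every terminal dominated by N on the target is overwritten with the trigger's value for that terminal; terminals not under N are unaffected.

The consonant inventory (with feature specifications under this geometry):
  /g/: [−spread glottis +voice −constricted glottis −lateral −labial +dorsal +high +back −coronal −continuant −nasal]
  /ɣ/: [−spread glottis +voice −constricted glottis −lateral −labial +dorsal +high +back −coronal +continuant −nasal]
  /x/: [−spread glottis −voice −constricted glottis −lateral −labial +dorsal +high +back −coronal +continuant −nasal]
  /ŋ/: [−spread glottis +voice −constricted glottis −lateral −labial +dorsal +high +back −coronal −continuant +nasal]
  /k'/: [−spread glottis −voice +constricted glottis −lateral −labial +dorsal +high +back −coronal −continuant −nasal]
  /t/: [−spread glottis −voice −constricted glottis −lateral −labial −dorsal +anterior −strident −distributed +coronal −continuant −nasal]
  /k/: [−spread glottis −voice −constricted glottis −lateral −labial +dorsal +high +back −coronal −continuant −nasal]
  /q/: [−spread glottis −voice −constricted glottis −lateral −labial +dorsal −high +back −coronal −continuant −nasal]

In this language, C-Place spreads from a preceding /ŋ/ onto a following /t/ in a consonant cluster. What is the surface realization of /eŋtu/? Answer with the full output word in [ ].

The C-Place node dominates the terminals [dorsal], [high], [back], [anterior], [strident], [distributed], [coronal].
The target acquires /ŋ/'s values for everything under C-Place — [+dorsal], [+high], [+back], [−coronal] — while keeping its own [spread glottis], [voice], [constricted glottis], ….
This feature bundle is that of [k], so /eŋtu/ surfaces as [eŋku].

[eŋku]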